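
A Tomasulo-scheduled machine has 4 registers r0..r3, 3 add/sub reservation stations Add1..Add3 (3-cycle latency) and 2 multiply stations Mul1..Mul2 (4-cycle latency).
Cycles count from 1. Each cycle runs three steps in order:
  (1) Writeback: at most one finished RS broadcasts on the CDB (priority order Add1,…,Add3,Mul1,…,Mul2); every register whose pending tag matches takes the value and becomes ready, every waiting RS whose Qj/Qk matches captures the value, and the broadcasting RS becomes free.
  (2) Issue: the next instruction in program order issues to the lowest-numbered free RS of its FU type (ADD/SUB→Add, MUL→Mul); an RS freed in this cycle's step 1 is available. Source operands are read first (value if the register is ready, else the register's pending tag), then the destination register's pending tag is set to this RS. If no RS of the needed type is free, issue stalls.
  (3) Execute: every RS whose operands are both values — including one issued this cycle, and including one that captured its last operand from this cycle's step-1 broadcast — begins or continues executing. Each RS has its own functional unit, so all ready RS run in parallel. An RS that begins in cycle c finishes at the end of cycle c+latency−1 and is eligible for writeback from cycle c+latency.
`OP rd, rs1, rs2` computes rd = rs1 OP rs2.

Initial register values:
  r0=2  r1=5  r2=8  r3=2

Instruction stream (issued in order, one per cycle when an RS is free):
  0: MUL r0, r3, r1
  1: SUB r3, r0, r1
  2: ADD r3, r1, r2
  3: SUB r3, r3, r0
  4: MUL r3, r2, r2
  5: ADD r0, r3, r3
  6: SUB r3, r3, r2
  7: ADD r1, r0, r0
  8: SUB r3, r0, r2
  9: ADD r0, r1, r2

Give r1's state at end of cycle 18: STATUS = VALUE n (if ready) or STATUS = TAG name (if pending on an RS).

cycle 1: issue MUL r0<-Mul1 // r0:Mul1,r1:5,r2:8,r3:2
cycle 2: issue SUB r3<-Add1 // r0:Mul1,r1:5,r2:8,r3:Add1
cycle 3: issue ADD r3<-Add2 // r0:Mul1,r1:5,r2:8,r3:Add2
cycle 4: issue SUB r3<-Add3 // r0:Mul1,r1:5,r2:8,r3:Add3
cycle 5: CDB Mul1=10; issue MUL r3<-Mul1 // r0:10,r1:5,r2:8,r3:Mul1
cycle 6: CDB Add2=13; issue ADD r0<-Add2 // r0:Add2,r1:5,r2:8,r3:Mul1
cycle 7: stall // r0:Add2,r1:5,r2:8,r3:Mul1
cycle 8: CDB Add1=5; issue SUB r3<-Add1 // r0:Add2,r1:5,r2:8,r3:Add1
cycle 9: CDB Add3=3; issue ADD r1<-Add3 // r0:Add2,r1:Add3,r2:8,r3:Add1
cycle 10: CDB Mul1=64; stall // r0:Add2,r1:Add3,r2:8,r3:Add1
cycle 11: stall // r0:Add2,r1:Add3,r2:8,r3:Add1
cycle 12: stall // r0:Add2,r1:Add3,r2:8,r3:Add1
cycle 13: CDB Add1=56; issue SUB r3<-Add1 // r0:Add2,r1:Add3,r2:8,r3:Add1
cycle 14: CDB Add2=128; issue ADD r0<-Add2 // r0:Add2,r1:Add3,r2:8,r3:Add1
cycle 15: - // r0:Add2,r1:Add3,r2:8,r3:Add1
cycle 16: - // r0:Add2,r1:Add3,r2:8,r3:Add1
cycle 17: CDB Add1=120 // r0:Add2,r1:Add3,r2:8,r3:120
cycle 18: CDB Add3=256 // r0:Add2,r1:256,r2:8,r3:120

STATUS = VALUE 256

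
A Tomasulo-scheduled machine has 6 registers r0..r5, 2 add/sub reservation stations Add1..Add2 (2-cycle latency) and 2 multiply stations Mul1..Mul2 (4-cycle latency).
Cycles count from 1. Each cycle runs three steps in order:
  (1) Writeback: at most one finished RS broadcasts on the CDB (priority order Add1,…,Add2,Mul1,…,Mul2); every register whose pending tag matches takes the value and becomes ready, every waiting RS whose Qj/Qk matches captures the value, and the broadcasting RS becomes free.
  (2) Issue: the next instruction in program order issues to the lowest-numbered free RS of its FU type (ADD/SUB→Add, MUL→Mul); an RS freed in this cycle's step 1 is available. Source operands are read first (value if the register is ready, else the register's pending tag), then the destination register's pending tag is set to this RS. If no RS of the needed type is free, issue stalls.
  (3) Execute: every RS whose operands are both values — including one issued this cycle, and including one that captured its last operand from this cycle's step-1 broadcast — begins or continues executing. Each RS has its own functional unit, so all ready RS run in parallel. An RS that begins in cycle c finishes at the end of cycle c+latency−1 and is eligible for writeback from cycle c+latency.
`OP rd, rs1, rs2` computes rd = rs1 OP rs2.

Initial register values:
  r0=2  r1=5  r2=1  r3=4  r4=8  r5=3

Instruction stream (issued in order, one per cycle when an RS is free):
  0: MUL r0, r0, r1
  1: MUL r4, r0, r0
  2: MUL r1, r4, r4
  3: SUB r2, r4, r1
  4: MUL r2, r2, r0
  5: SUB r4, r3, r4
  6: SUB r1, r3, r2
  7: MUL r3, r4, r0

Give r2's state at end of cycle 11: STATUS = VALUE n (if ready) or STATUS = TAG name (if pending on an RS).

STATUS = TAG Mul2

c1: issue MUL r0<-Mul1 | r0:Mul1,r1:5,r2:1,r3:4,r4:8,r5:3
c2: issue MUL r4<-Mul2 | r0:Mul1,r1:5,r2:1,r3:4,r4:Mul2,r5:3
c3: stall | r0:Mul1,r1:5,r2:1,r3:4,r4:Mul2,r5:3
c4: stall | r0:Mul1,r1:5,r2:1,r3:4,r4:Mul2,r5:3
c5: CDB Mul1=10; issue MUL r1<-Mul1 | r0:10,r1:Mul1,r2:1,r3:4,r4:Mul2,r5:3
c6: issue SUB r2<-Add1 | r0:10,r1:Mul1,r2:Add1,r3:4,r4:Mul2,r5:3
c7: stall | r0:10,r1:Mul1,r2:Add1,r3:4,r4:Mul2,r5:3
c8: stall | r0:10,r1:Mul1,r2:Add1,r3:4,r4:Mul2,r5:3
c9: CDB Mul2=100; issue MUL r2<-Mul2 | r0:10,r1:Mul1,r2:Mul2,r3:4,r4:100,r5:3
c10: issue SUB r4<-Add2 | r0:10,r1:Mul1,r2:Mul2,r3:4,r4:Add2,r5:3
c11: stall | r0:10,r1:Mul1,r2:Mul2,r3:4,r4:Add2,r5:3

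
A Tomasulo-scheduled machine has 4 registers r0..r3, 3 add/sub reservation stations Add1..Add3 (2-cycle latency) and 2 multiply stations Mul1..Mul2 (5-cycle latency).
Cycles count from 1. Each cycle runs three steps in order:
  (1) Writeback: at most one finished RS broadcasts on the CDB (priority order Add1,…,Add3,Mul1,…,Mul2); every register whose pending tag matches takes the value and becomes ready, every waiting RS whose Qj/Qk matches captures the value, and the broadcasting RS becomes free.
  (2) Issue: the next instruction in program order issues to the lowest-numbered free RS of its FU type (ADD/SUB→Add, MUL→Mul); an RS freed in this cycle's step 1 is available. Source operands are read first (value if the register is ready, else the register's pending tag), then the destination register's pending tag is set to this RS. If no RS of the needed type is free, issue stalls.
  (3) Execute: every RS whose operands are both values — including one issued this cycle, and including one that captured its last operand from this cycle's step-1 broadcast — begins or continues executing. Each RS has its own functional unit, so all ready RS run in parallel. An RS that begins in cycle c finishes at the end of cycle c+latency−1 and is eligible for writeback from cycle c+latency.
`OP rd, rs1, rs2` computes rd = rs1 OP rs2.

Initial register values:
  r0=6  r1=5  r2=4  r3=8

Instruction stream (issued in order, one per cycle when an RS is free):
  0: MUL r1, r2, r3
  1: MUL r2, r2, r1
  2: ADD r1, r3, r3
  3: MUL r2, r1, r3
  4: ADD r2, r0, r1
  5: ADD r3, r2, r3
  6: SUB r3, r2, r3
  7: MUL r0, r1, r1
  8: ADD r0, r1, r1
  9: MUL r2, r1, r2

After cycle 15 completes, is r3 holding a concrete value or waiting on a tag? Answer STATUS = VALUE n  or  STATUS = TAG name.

STATUS = VALUE -8

c1: issue MUL r1<-Mul1 | r0:6,r1:Mul1,r2:4,r3:8
c2: issue MUL r2<-Mul2 | r0:6,r1:Mul1,r2:Mul2,r3:8
c3: issue ADD r1<-Add1 | r0:6,r1:Add1,r2:Mul2,r3:8
c4: stall | r0:6,r1:Add1,r2:Mul2,r3:8
c5: CDB Add1=16; stall | r0:6,r1:16,r2:Mul2,r3:8
c6: CDB Mul1=32; issue MUL r2<-Mul1 | r0:6,r1:16,r2:Mul1,r3:8
c7: issue ADD r2<-Add1 | r0:6,r1:16,r2:Add1,r3:8
c8: issue ADD r3<-Add2 | r0:6,r1:16,r2:Add1,r3:Add2
c9: CDB Add1=22; issue SUB r3<-Add1 | r0:6,r1:16,r2:22,r3:Add1
c10: stall | r0:6,r1:16,r2:22,r3:Add1
c11: CDB Add2=30; stall | r0:6,r1:16,r2:22,r3:Add1
c12: CDB Mul1=128; issue MUL r0<-Mul1 | r0:Mul1,r1:16,r2:22,r3:Add1
c13: CDB Add1=-8; issue ADD r0<-Add1 | r0:Add1,r1:16,r2:22,r3:-8
c14: CDB Mul2=128; issue MUL r2<-Mul2 | r0:Add1,r1:16,r2:Mul2,r3:-8
c15: CDB Add1=32 | r0:32,r1:16,r2:Mul2,r3:-8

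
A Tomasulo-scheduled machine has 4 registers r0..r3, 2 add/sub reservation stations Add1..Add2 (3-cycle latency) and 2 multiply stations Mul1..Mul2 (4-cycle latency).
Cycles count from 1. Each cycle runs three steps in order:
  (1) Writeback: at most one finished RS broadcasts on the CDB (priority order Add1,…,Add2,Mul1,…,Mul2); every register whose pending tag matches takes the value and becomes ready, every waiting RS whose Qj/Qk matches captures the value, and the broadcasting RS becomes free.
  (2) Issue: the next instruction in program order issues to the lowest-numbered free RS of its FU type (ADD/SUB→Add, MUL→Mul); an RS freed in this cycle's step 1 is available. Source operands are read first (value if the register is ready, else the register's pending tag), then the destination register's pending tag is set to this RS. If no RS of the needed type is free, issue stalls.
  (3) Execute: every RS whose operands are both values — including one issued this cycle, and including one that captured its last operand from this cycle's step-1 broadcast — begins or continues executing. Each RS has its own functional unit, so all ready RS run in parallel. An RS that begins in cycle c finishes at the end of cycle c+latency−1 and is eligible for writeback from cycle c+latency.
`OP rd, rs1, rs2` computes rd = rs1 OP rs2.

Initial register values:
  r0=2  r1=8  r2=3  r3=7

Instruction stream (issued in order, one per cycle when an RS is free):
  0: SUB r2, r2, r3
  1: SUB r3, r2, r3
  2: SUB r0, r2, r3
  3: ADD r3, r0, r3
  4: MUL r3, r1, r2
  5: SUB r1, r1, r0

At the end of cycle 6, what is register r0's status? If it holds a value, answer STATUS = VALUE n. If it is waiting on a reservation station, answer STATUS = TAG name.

STATUS = TAG Add1

cycle 1: issue SUB r2<-Add1 // r0:2,r1:8,r2:Add1,r3:7
cycle 2: issue SUB r3<-Add2 // r0:2,r1:8,r2:Add1,r3:Add2
cycle 3: stall // r0:2,r1:8,r2:Add1,r3:Add2
cycle 4: CDB Add1=-4; issue SUB r0<-Add1 // r0:Add1,r1:8,r2:-4,r3:Add2
cycle 5: stall // r0:Add1,r1:8,r2:-4,r3:Add2
cycle 6: stall // r0:Add1,r1:8,r2:-4,r3:Add2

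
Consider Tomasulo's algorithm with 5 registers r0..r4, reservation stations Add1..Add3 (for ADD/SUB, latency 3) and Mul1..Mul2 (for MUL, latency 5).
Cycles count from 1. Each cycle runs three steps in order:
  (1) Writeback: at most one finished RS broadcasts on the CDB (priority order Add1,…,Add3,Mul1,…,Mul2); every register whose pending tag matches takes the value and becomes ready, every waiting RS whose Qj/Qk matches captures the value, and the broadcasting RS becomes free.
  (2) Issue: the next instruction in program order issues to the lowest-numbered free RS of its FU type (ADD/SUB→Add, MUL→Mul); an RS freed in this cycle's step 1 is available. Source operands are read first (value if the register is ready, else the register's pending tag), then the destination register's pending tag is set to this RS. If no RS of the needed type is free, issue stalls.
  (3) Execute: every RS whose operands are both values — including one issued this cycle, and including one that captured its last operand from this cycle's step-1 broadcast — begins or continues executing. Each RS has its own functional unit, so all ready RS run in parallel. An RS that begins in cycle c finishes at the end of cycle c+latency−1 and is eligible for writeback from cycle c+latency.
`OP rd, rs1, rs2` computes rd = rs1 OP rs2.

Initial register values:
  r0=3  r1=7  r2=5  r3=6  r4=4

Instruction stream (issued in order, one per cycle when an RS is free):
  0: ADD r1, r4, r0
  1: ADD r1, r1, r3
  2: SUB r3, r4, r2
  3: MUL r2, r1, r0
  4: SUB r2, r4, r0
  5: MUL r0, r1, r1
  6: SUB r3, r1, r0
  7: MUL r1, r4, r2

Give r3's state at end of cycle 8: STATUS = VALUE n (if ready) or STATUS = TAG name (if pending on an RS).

c1: issue ADD r1<-Add1 | r0:3,r1:Add1,r2:5,r3:6,r4:4
c2: issue ADD r1<-Add2 | r0:3,r1:Add2,r2:5,r3:6,r4:4
c3: issue SUB r3<-Add3 | r0:3,r1:Add2,r2:5,r3:Add3,r4:4
c4: CDB Add1=7; issue MUL r2<-Mul1 | r0:3,r1:Add2,r2:Mul1,r3:Add3,r4:4
c5: issue SUB r2<-Add1 | r0:3,r1:Add2,r2:Add1,r3:Add3,r4:4
c6: CDB Add3=-1; issue MUL r0<-Mul2 | r0:Mul2,r1:Add2,r2:Add1,r3:-1,r4:4
c7: CDB Add2=13; issue SUB r3<-Add2 | r0:Mul2,r1:13,r2:Add1,r3:Add2,r4:4
c8: CDB Add1=1; stall | r0:Mul2,r1:13,r2:1,r3:Add2,r4:4

STATUS = TAG Add2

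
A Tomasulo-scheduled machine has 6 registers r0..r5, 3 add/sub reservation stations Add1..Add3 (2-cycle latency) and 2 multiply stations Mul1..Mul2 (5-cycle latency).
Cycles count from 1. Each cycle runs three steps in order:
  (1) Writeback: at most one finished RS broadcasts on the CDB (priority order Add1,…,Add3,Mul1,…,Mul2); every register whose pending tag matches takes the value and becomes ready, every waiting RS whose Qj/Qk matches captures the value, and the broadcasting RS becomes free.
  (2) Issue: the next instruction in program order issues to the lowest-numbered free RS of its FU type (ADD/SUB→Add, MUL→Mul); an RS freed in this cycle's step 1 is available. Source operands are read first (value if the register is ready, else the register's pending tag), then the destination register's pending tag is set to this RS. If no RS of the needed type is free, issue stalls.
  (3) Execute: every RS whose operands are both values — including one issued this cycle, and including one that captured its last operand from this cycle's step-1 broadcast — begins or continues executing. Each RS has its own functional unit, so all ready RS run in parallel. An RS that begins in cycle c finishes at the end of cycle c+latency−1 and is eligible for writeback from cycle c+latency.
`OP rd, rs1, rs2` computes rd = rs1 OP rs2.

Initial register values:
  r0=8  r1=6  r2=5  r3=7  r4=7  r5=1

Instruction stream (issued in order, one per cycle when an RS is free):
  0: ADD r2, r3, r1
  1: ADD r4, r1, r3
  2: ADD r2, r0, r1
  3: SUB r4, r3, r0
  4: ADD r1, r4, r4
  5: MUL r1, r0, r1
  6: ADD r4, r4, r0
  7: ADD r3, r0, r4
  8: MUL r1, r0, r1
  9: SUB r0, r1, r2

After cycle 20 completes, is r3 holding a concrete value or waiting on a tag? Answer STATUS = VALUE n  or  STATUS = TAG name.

  c1: issue ADD r2<-Add1  regs: r0:8,r1:6,r2:Add1,r3:7,r4:7,r5:1
  c2: issue ADD r4<-Add2  regs: r0:8,r1:6,r2:Add1,r3:7,r4:Add2,r5:1
  c3: CDB Add1=13; issue ADD r2<-Add1  regs: r0:8,r1:6,r2:Add1,r3:7,r4:Add2,r5:1
  c4: CDB Add2=13; issue SUB r4<-Add2  regs: r0:8,r1:6,r2:Add1,r3:7,r4:Add2,r5:1
  c5: CDB Add1=14; issue ADD r1<-Add1  regs: r0:8,r1:Add1,r2:14,r3:7,r4:Add2,r5:1
  c6: CDB Add2=-1; issue MUL r1<-Mul1  regs: r0:8,r1:Mul1,r2:14,r3:7,r4:-1,r5:1
  c7: issue ADD r4<-Add2  regs: r0:8,r1:Mul1,r2:14,r3:7,r4:Add2,r5:1
  c8: CDB Add1=-2; issue ADD r3<-Add1  regs: r0:8,r1:Mul1,r2:14,r3:Add1,r4:Add2,r5:1
  c9: CDB Add2=7; issue MUL r1<-Mul2  regs: r0:8,r1:Mul2,r2:14,r3:Add1,r4:7,r5:1
  c10: issue SUB r0<-Add2  regs: r0:Add2,r1:Mul2,r2:14,r3:Add1,r4:7,r5:1
  c11: CDB Add1=15  regs: r0:Add2,r1:Mul2,r2:14,r3:15,r4:7,r5:1
  c12: -  regs: r0:Add2,r1:Mul2,r2:14,r3:15,r4:7,r5:1
  c13: CDB Mul1=-16  regs: r0:Add2,r1:Mul2,r2:14,r3:15,r4:7,r5:1
  c14: -  regs: r0:Add2,r1:Mul2,r2:14,r3:15,r4:7,r5:1
  c15: -  regs: r0:Add2,r1:Mul2,r2:14,r3:15,r4:7,r5:1
  c16: -  regs: r0:Add2,r1:Mul2,r2:14,r3:15,r4:7,r5:1
  c17: -  regs: r0:Add2,r1:Mul2,r2:14,r3:15,r4:7,r5:1
  c18: CDB Mul2=-128  regs: r0:Add2,r1:-128,r2:14,r3:15,r4:7,r5:1
  c19: -  regs: r0:Add2,r1:-128,r2:14,r3:15,r4:7,r5:1
  c20: CDB Add2=-142  regs: r0:-142,r1:-128,r2:14,r3:15,r4:7,r5:1

STATUS = VALUE 15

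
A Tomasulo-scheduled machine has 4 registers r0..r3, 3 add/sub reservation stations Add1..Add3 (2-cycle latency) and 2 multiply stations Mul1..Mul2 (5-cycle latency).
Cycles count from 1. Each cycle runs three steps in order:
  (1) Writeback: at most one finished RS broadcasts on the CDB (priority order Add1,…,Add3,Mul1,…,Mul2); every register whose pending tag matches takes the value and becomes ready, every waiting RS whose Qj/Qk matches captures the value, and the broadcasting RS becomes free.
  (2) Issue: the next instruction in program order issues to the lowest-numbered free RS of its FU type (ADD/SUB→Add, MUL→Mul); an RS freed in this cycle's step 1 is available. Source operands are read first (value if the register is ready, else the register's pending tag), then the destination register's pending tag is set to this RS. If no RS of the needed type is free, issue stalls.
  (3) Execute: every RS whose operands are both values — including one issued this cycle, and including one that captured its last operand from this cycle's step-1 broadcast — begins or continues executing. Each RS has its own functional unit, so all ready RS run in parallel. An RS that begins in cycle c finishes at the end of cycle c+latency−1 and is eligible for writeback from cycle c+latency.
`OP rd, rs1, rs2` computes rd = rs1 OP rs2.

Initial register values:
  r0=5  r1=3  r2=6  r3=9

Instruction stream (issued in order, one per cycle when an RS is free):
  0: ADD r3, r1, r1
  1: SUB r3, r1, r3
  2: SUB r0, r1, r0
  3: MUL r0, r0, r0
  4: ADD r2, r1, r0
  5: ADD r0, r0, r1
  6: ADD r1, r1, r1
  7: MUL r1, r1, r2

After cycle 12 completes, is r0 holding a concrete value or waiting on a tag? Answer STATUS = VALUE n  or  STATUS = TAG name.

STATUS = TAG Add2

  c1: issue ADD r3<-Add1  regs: r0:5,r1:3,r2:6,r3:Add1
  c2: issue SUB r3<-Add2  regs: r0:5,r1:3,r2:6,r3:Add2
  c3: CDB Add1=6; issue SUB r0<-Add1  regs: r0:Add1,r1:3,r2:6,r3:Add2
  c4: issue MUL r0<-Mul1  regs: r0:Mul1,r1:3,r2:6,r3:Add2
  c5: CDB Add1=-2; issue ADD r2<-Add1  regs: r0:Mul1,r1:3,r2:Add1,r3:Add2
  c6: CDB Add2=-3; issue ADD r0<-Add2  regs: r0:Add2,r1:3,r2:Add1,r3:-3
  c7: issue ADD r1<-Add3  regs: r0:Add2,r1:Add3,r2:Add1,r3:-3
  c8: issue MUL r1<-Mul2  regs: r0:Add2,r1:Mul2,r2:Add1,r3:-3
  c9: CDB Add3=6  regs: r0:Add2,r1:Mul2,r2:Add1,r3:-3
  c10: CDB Mul1=4  regs: r0:Add2,r1:Mul2,r2:Add1,r3:-3
  c11: -  regs: r0:Add2,r1:Mul2,r2:Add1,r3:-3
  c12: CDB Add1=7  regs: r0:Add2,r1:Mul2,r2:7,r3:-3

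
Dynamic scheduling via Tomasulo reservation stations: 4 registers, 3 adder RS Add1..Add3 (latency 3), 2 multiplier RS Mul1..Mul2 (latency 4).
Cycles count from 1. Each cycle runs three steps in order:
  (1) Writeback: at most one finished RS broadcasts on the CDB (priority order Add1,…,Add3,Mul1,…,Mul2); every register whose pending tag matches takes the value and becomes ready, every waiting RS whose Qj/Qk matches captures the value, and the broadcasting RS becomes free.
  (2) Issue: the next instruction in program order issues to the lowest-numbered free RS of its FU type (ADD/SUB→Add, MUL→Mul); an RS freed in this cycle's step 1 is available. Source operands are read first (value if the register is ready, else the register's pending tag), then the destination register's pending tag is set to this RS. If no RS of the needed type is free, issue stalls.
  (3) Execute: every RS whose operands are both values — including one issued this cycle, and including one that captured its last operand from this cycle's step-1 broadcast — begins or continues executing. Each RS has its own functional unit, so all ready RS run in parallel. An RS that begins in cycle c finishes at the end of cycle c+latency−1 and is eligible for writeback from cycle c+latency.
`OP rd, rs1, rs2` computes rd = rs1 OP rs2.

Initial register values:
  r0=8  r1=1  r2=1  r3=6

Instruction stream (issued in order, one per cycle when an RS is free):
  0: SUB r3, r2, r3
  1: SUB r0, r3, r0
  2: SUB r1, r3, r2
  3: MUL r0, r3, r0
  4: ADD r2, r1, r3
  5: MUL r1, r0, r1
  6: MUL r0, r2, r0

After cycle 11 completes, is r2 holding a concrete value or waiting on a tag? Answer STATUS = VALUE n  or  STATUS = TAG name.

STATUS = VALUE -11

  c1: issue SUB r3<-Add1  regs: r0:8,r1:1,r2:1,r3:Add1
  c2: issue SUB r0<-Add2  regs: r0:Add2,r1:1,r2:1,r3:Add1
  c3: issue SUB r1<-Add3  regs: r0:Add2,r1:Add3,r2:1,r3:Add1
  c4: CDB Add1=-5; issue MUL r0<-Mul1  regs: r0:Mul1,r1:Add3,r2:1,r3:-5
  c5: issue ADD r2<-Add1  regs: r0:Mul1,r1:Add3,r2:Add1,r3:-5
  c6: issue MUL r1<-Mul2  regs: r0:Mul1,r1:Mul2,r2:Add1,r3:-5
  c7: CDB Add2=-13; stall  regs: r0:Mul1,r1:Mul2,r2:Add1,r3:-5
  c8: CDB Add3=-6; stall  regs: r0:Mul1,r1:Mul2,r2:Add1,r3:-5
  c9: stall  regs: r0:Mul1,r1:Mul2,r2:Add1,r3:-5
  c10: stall  regs: r0:Mul1,r1:Mul2,r2:Add1,r3:-5
  c11: CDB Add1=-11; stall  regs: r0:Mul1,r1:Mul2,r2:-11,r3:-5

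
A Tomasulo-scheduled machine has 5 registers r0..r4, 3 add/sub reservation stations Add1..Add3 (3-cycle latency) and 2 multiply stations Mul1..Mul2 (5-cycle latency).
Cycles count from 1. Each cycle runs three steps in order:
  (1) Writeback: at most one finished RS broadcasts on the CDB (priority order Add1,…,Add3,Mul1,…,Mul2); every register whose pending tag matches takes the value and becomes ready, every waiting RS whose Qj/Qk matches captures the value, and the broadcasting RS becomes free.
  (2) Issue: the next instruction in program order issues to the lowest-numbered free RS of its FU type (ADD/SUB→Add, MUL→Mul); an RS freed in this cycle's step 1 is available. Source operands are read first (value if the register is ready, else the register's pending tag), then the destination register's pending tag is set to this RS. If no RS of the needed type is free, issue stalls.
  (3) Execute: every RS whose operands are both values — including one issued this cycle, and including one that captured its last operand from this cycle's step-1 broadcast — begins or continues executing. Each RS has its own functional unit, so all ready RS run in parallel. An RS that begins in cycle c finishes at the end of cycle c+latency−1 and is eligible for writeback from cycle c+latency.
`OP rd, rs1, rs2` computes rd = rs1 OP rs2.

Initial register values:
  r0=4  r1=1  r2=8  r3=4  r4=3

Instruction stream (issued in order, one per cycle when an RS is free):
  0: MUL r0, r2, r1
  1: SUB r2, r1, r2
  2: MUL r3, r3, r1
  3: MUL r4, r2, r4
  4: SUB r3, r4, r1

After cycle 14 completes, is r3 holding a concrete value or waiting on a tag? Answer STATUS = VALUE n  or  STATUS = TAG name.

  c1: issue MUL r0<-Mul1  regs: r0:Mul1,r1:1,r2:8,r3:4,r4:3
  c2: issue SUB r2<-Add1  regs: r0:Mul1,r1:1,r2:Add1,r3:4,r4:3
  c3: issue MUL r3<-Mul2  regs: r0:Mul1,r1:1,r2:Add1,r3:Mul2,r4:3
  c4: stall  regs: r0:Mul1,r1:1,r2:Add1,r3:Mul2,r4:3
  c5: CDB Add1=-7; stall  regs: r0:Mul1,r1:1,r2:-7,r3:Mul2,r4:3
  c6: CDB Mul1=8; issue MUL r4<-Mul1  regs: r0:8,r1:1,r2:-7,r3:Mul2,r4:Mul1
  c7: issue SUB r3<-Add1  regs: r0:8,r1:1,r2:-7,r3:Add1,r4:Mul1
  c8: CDB Mul2=4  regs: r0:8,r1:1,r2:-7,r3:Add1,r4:Mul1
  c9: -  regs: r0:8,r1:1,r2:-7,r3:Add1,r4:Mul1
  c10: -  regs: r0:8,r1:1,r2:-7,r3:Add1,r4:Mul1
  c11: CDB Mul1=-21  regs: r0:8,r1:1,r2:-7,r3:Add1,r4:-21
  c12: -  regs: r0:8,r1:1,r2:-7,r3:Add1,r4:-21
  c13: -  regs: r0:8,r1:1,r2:-7,r3:Add1,r4:-21
  c14: CDB Add1=-22  regs: r0:8,r1:1,r2:-7,r3:-22,r4:-21

STATUS = VALUE -22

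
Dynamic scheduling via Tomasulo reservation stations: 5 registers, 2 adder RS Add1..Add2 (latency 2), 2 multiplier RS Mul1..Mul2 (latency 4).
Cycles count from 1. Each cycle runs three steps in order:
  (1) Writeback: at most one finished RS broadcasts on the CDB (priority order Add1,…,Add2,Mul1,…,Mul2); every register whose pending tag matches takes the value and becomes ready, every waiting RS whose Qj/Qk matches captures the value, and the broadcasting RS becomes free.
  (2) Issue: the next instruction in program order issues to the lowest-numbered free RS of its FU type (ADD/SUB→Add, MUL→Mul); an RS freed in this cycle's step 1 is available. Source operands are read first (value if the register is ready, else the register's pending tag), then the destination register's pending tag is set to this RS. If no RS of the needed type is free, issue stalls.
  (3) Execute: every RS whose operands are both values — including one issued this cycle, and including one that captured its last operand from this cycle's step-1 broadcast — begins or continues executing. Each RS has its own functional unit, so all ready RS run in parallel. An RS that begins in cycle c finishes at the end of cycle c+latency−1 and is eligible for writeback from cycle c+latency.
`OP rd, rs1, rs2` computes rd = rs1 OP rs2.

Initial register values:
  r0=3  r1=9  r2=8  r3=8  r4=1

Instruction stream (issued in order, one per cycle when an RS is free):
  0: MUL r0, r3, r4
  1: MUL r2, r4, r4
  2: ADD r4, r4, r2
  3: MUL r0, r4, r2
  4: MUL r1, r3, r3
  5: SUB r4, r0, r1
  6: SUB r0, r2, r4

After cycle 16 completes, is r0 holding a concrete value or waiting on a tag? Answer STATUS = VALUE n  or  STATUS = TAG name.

  c1: issue MUL r0<-Mul1  regs: r0:Mul1,r1:9,r2:8,r3:8,r4:1
  c2: issue MUL r2<-Mul2  regs: r0:Mul1,r1:9,r2:Mul2,r3:8,r4:1
  c3: issue ADD r4<-Add1  regs: r0:Mul1,r1:9,r2:Mul2,r3:8,r4:Add1
  c4: stall  regs: r0:Mul1,r1:9,r2:Mul2,r3:8,r4:Add1
  c5: CDB Mul1=8; issue MUL r0<-Mul1  regs: r0:Mul1,r1:9,r2:Mul2,r3:8,r4:Add1
  c6: CDB Mul2=1; issue MUL r1<-Mul2  regs: r0:Mul1,r1:Mul2,r2:1,r3:8,r4:Add1
  c7: issue SUB r4<-Add2  regs: r0:Mul1,r1:Mul2,r2:1,r3:8,r4:Add2
  c8: CDB Add1=2; issue SUB r0<-Add1  regs: r0:Add1,r1:Mul2,r2:1,r3:8,r4:Add2
  c9: -  regs: r0:Add1,r1:Mul2,r2:1,r3:8,r4:Add2
  c10: CDB Mul2=64  regs: r0:Add1,r1:64,r2:1,r3:8,r4:Add2
  c11: -  regs: r0:Add1,r1:64,r2:1,r3:8,r4:Add2
  c12: CDB Mul1=2  regs: r0:Add1,r1:64,r2:1,r3:8,r4:Add2
  c13: -  regs: r0:Add1,r1:64,r2:1,r3:8,r4:Add2
  c14: CDB Add2=-62  regs: r0:Add1,r1:64,r2:1,r3:8,r4:-62
  c15: -  regs: r0:Add1,r1:64,r2:1,r3:8,r4:-62
  c16: CDB Add1=63  regs: r0:63,r1:64,r2:1,r3:8,r4:-62

STATUS = VALUE 63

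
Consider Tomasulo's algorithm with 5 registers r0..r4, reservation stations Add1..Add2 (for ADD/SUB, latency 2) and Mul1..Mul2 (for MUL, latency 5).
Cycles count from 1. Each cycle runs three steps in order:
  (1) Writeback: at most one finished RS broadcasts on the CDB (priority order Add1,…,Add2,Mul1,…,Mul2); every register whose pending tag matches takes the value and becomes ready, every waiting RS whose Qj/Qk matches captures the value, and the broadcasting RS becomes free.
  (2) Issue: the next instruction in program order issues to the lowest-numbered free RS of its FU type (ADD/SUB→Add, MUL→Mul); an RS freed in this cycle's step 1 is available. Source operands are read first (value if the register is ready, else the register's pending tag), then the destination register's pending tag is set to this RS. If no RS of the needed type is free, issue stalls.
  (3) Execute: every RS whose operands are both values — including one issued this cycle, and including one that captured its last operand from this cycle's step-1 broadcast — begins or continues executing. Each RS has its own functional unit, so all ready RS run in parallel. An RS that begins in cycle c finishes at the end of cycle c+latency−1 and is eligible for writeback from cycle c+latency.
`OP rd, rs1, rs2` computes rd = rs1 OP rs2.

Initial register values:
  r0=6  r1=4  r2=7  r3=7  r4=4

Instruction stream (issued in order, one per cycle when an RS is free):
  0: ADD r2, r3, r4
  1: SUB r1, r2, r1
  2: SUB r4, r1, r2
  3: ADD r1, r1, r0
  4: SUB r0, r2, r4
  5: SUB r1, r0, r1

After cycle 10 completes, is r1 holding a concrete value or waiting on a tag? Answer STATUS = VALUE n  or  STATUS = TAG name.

STATUS = TAG Add2

  c1: issue ADD r2<-Add1  regs: r0:6,r1:4,r2:Add1,r3:7,r4:4
  c2: issue SUB r1<-Add2  regs: r0:6,r1:Add2,r2:Add1,r3:7,r4:4
  c3: CDB Add1=11; issue SUB r4<-Add1  regs: r0:6,r1:Add2,r2:11,r3:7,r4:Add1
  c4: stall  regs: r0:6,r1:Add2,r2:11,r3:7,r4:Add1
  c5: CDB Add2=7; issue ADD r1<-Add2  regs: r0:6,r1:Add2,r2:11,r3:7,r4:Add1
  c6: stall  regs: r0:6,r1:Add2,r2:11,r3:7,r4:Add1
  c7: CDB Add1=-4; issue SUB r0<-Add1  regs: r0:Add1,r1:Add2,r2:11,r3:7,r4:-4
  c8: CDB Add2=13; issue SUB r1<-Add2  regs: r0:Add1,r1:Add2,r2:11,r3:7,r4:-4
  c9: CDB Add1=15  regs: r0:15,r1:Add2,r2:11,r3:7,r4:-4
  c10: -  regs: r0:15,r1:Add2,r2:11,r3:7,r4:-4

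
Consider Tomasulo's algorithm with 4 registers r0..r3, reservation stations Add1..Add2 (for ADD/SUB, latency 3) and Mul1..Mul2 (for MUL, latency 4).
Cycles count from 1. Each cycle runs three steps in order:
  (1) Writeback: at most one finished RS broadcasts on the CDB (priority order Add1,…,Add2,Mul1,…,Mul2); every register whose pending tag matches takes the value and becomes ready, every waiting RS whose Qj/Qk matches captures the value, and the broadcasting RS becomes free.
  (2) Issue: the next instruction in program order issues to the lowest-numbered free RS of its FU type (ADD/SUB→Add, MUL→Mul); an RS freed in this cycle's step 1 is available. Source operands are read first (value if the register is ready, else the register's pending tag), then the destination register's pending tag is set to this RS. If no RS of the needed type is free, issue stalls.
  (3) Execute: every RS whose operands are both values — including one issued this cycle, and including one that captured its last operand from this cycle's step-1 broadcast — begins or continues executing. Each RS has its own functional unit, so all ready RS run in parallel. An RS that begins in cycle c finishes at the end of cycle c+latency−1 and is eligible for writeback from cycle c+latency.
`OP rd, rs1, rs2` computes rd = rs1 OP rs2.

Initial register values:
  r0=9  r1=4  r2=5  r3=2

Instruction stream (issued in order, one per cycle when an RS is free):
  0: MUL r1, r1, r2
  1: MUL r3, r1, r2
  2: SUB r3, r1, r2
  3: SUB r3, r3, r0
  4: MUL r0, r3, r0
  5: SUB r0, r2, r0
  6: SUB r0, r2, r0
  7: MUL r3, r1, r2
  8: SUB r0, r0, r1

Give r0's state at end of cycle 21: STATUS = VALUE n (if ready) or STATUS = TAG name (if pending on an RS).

cycle 1: issue MUL r1<-Mul1 // r0:9,r1:Mul1,r2:5,r3:2
cycle 2: issue MUL r3<-Mul2 // r0:9,r1:Mul1,r2:5,r3:Mul2
cycle 3: issue SUB r3<-Add1 // r0:9,r1:Mul1,r2:5,r3:Add1
cycle 4: issue SUB r3<-Add2 // r0:9,r1:Mul1,r2:5,r3:Add2
cycle 5: CDB Mul1=20; issue MUL r0<-Mul1 // r0:Mul1,r1:20,r2:5,r3:Add2
cycle 6: stall // r0:Mul1,r1:20,r2:5,r3:Add2
cycle 7: stall // r0:Mul1,r1:20,r2:5,r3:Add2
cycle 8: CDB Add1=15; issue SUB r0<-Add1 // r0:Add1,r1:20,r2:5,r3:Add2
cycle 9: CDB Mul2=100; stall // r0:Add1,r1:20,r2:5,r3:Add2
cycle 10: stall // r0:Add1,r1:20,r2:5,r3:Add2
cycle 11: CDB Add2=6; issue SUB r0<-Add2 // r0:Add2,r1:20,r2:5,r3:6
cycle 12: issue MUL r3<-Mul2 // r0:Add2,r1:20,r2:5,r3:Mul2
cycle 13: stall // r0:Add2,r1:20,r2:5,r3:Mul2
cycle 14: stall // r0:Add2,r1:20,r2:5,r3:Mul2
cycle 15: CDB Mul1=54; stall // r0:Add2,r1:20,r2:5,r3:Mul2
cycle 16: CDB Mul2=100; stall // r0:Add2,r1:20,r2:5,r3:100
cycle 17: stall // r0:Add2,r1:20,r2:5,r3:100
cycle 18: CDB Add1=-49; issue SUB r0<-Add1 // r0:Add1,r1:20,r2:5,r3:100
cycle 19: - // r0:Add1,r1:20,r2:5,r3:100
cycle 20: - // r0:Add1,r1:20,r2:5,r3:100
cycle 21: CDB Add2=54 // r0:Add1,r1:20,r2:5,r3:100

STATUS = TAG Add1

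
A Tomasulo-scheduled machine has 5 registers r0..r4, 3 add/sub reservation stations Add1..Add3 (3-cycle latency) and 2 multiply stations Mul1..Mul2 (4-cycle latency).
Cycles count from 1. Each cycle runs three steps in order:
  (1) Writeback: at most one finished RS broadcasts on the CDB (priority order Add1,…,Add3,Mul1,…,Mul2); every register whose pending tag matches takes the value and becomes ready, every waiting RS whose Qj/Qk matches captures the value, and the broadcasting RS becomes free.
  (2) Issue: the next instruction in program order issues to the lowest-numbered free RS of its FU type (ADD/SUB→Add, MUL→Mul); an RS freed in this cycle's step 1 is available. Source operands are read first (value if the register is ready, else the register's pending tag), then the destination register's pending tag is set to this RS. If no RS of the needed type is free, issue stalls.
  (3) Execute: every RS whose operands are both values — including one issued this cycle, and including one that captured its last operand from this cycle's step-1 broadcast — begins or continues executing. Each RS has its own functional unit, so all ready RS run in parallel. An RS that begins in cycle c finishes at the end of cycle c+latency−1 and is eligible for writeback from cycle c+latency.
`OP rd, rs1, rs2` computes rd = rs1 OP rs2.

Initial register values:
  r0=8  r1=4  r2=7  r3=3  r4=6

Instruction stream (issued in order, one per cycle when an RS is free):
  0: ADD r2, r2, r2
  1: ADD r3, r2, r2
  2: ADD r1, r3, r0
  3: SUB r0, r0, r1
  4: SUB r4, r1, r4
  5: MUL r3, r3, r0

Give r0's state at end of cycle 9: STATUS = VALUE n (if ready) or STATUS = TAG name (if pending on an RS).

STATUS = TAG Add1

cycle 1: issue ADD r2<-Add1 // r0:8,r1:4,r2:Add1,r3:3,r4:6
cycle 2: issue ADD r3<-Add2 // r0:8,r1:4,r2:Add1,r3:Add2,r4:6
cycle 3: issue ADD r1<-Add3 // r0:8,r1:Add3,r2:Add1,r3:Add2,r4:6
cycle 4: CDB Add1=14; issue SUB r0<-Add1 // r0:Add1,r1:Add3,r2:14,r3:Add2,r4:6
cycle 5: stall // r0:Add1,r1:Add3,r2:14,r3:Add2,r4:6
cycle 6: stall // r0:Add1,r1:Add3,r2:14,r3:Add2,r4:6
cycle 7: CDB Add2=28; issue SUB r4<-Add2 // r0:Add1,r1:Add3,r2:14,r3:28,r4:Add2
cycle 8: issue MUL r3<-Mul1 // r0:Add1,r1:Add3,r2:14,r3:Mul1,r4:Add2
cycle 9: - // r0:Add1,r1:Add3,r2:14,r3:Mul1,r4:Add2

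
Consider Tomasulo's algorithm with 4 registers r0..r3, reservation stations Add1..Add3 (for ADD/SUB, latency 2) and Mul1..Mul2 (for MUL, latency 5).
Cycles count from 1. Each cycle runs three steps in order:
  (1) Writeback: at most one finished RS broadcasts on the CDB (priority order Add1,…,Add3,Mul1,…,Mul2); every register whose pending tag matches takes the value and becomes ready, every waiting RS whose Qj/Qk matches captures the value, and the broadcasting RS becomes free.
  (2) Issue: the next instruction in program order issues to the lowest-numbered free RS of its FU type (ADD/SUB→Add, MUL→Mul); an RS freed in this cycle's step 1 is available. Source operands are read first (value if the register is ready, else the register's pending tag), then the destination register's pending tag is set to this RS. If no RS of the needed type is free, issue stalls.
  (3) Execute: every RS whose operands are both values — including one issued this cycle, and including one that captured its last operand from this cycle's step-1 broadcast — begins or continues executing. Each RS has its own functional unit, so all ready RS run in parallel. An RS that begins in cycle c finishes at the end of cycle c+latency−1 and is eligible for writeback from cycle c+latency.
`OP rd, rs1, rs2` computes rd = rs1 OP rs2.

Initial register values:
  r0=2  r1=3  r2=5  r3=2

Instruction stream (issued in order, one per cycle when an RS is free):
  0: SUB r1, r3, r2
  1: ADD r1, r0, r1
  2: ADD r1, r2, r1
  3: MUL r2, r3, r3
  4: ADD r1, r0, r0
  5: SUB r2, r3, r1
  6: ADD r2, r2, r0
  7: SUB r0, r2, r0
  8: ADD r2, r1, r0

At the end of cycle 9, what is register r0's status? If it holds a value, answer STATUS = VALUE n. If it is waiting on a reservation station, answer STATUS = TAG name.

STATUS = TAG Add2

  c1: issue SUB r1<-Add1  regs: r0:2,r1:Add1,r2:5,r3:2
  c2: issue ADD r1<-Add2  regs: r0:2,r1:Add2,r2:5,r3:2
  c3: CDB Add1=-3; issue ADD r1<-Add1  regs: r0:2,r1:Add1,r2:5,r3:2
  c4: issue MUL r2<-Mul1  regs: r0:2,r1:Add1,r2:Mul1,r3:2
  c5: CDB Add2=-1; issue ADD r1<-Add2  regs: r0:2,r1:Add2,r2:Mul1,r3:2
  c6: issue SUB r2<-Add3  regs: r0:2,r1:Add2,r2:Add3,r3:2
  c7: CDB Add1=4; issue ADD r2<-Add1  regs: r0:2,r1:Add2,r2:Add1,r3:2
  c8: CDB Add2=4; issue SUB r0<-Add2  regs: r0:Add2,r1:4,r2:Add1,r3:2
  c9: CDB Mul1=4; stall  regs: r0:Add2,r1:4,r2:Add1,r3:2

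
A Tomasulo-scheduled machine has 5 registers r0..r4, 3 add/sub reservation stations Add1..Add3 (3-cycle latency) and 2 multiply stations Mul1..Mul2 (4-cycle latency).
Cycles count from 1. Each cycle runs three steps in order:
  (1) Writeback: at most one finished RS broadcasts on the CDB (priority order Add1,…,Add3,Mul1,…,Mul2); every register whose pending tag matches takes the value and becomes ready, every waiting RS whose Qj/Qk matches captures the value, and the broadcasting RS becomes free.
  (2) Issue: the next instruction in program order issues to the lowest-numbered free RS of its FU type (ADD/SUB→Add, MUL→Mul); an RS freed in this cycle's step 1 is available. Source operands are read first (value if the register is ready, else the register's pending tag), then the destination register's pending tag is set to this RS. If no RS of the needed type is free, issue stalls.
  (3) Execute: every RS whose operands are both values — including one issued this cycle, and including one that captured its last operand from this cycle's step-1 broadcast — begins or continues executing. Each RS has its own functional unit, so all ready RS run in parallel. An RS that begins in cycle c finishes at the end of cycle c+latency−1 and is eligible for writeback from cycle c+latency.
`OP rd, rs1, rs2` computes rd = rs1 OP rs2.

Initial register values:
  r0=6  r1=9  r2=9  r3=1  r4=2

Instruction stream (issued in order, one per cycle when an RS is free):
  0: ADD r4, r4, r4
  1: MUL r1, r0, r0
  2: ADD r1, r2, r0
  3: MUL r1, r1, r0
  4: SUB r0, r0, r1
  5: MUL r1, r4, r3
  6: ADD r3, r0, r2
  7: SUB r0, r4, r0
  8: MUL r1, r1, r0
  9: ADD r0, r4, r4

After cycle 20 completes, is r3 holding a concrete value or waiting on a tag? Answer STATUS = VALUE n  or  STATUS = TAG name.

  c1: issue ADD r4<-Add1  regs: r0:6,r1:9,r2:9,r3:1,r4:Add1
  c2: issue MUL r1<-Mul1  regs: r0:6,r1:Mul1,r2:9,r3:1,r4:Add1
  c3: issue ADD r1<-Add2  regs: r0:6,r1:Add2,r2:9,r3:1,r4:Add1
  c4: CDB Add1=4; issue MUL r1<-Mul2  regs: r0:6,r1:Mul2,r2:9,r3:1,r4:4
  c5: issue SUB r0<-Add1  regs: r0:Add1,r1:Mul2,r2:9,r3:1,r4:4
  c6: CDB Add2=15; stall  regs: r0:Add1,r1:Mul2,r2:9,r3:1,r4:4
  c7: CDB Mul1=36; issue MUL r1<-Mul1  regs: r0:Add1,r1:Mul1,r2:9,r3:1,r4:4
  c8: issue ADD r3<-Add2  regs: r0:Add1,r1:Mul1,r2:9,r3:Add2,r4:4
  c9: issue SUB r0<-Add3  regs: r0:Add3,r1:Mul1,r2:9,r3:Add2,r4:4
  c10: CDB Mul2=90; issue MUL r1<-Mul2  regs: r0:Add3,r1:Mul2,r2:9,r3:Add2,r4:4
  c11: CDB Mul1=4; stall  regs: r0:Add3,r1:Mul2,r2:9,r3:Add2,r4:4
  c12: stall  regs: r0:Add3,r1:Mul2,r2:9,r3:Add2,r4:4
  c13: CDB Add1=-84; issue ADD r0<-Add1  regs: r0:Add1,r1:Mul2,r2:9,r3:Add2,r4:4
  c14: -  regs: r0:Add1,r1:Mul2,r2:9,r3:Add2,r4:4
  c15: -  regs: r0:Add1,r1:Mul2,r2:9,r3:Add2,r4:4
  c16: CDB Add1=8  regs: r0:8,r1:Mul2,r2:9,r3:Add2,r4:4
  c17: CDB Add2=-75  regs: r0:8,r1:Mul2,r2:9,r3:-75,r4:4
  c18: CDB Add3=88  regs: r0:8,r1:Mul2,r2:9,r3:-75,r4:4
  c19: -  regs: r0:8,r1:Mul2,r2:9,r3:-75,r4:4
  c20: -  regs: r0:8,r1:Mul2,r2:9,r3:-75,r4:4

STATUS = VALUE -75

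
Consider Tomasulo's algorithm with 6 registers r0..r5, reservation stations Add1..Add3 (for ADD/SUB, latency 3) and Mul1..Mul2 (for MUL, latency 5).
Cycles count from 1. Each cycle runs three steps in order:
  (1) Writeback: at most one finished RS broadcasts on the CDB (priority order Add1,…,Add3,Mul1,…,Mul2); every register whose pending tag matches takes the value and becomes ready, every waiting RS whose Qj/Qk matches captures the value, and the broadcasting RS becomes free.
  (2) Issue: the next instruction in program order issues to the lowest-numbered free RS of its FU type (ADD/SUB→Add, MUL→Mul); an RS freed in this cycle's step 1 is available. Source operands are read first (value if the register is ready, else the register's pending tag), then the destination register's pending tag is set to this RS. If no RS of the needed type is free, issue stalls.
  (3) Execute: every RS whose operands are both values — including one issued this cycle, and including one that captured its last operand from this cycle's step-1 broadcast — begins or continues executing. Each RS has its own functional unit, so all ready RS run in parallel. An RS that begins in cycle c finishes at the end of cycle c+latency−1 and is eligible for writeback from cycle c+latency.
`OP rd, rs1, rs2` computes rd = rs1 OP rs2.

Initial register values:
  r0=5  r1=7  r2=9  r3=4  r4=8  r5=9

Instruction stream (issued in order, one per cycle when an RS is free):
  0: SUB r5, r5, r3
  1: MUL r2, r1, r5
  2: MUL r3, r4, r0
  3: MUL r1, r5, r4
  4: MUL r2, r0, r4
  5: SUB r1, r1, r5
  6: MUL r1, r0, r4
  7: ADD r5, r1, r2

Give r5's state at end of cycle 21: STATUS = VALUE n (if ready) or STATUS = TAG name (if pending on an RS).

STATUS = VALUE 80

  c1: issue SUB r5<-Add1  regs: r0:5,r1:7,r2:9,r3:4,r4:8,r5:Add1
  c2: issue MUL r2<-Mul1  regs: r0:5,r1:7,r2:Mul1,r3:4,r4:8,r5:Add1
  c3: issue MUL r3<-Mul2  regs: r0:5,r1:7,r2:Mul1,r3:Mul2,r4:8,r5:Add1
  c4: CDB Add1=5; stall  regs: r0:5,r1:7,r2:Mul1,r3:Mul2,r4:8,r5:5
  c5: stall  regs: r0:5,r1:7,r2:Mul1,r3:Mul2,r4:8,r5:5
  c6: stall  regs: r0:5,r1:7,r2:Mul1,r3:Mul2,r4:8,r5:5
  c7: stall  regs: r0:5,r1:7,r2:Mul1,r3:Mul2,r4:8,r5:5
  c8: CDB Mul2=40; issue MUL r1<-Mul2  regs: r0:5,r1:Mul2,r2:Mul1,r3:40,r4:8,r5:5
  c9: CDB Mul1=35; issue MUL r2<-Mul1  regs: r0:5,r1:Mul2,r2:Mul1,r3:40,r4:8,r5:5
  c10: issue SUB r1<-Add1  regs: r0:5,r1:Add1,r2:Mul1,r3:40,r4:8,r5:5
  c11: stall  regs: r0:5,r1:Add1,r2:Mul1,r3:40,r4:8,r5:5
  c12: stall  regs: r0:5,r1:Add1,r2:Mul1,r3:40,r4:8,r5:5
  c13: CDB Mul2=40; issue MUL r1<-Mul2  regs: r0:5,r1:Mul2,r2:Mul1,r3:40,r4:8,r5:5
  c14: CDB Mul1=40; issue ADD r5<-Add2  regs: r0:5,r1:Mul2,r2:40,r3:40,r4:8,r5:Add2
  c15: -  regs: r0:5,r1:Mul2,r2:40,r3:40,r4:8,r5:Add2
  c16: CDB Add1=35  regs: r0:5,r1:Mul2,r2:40,r3:40,r4:8,r5:Add2
  c17: -  regs: r0:5,r1:Mul2,r2:40,r3:40,r4:8,r5:Add2
  c18: CDB Mul2=40  regs: r0:5,r1:40,r2:40,r3:40,r4:8,r5:Add2
  c19: -  regs: r0:5,r1:40,r2:40,r3:40,r4:8,r5:Add2
  c20: -  regs: r0:5,r1:40,r2:40,r3:40,r4:8,r5:Add2
  c21: CDB Add2=80  regs: r0:5,r1:40,r2:40,r3:40,r4:8,r5:80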